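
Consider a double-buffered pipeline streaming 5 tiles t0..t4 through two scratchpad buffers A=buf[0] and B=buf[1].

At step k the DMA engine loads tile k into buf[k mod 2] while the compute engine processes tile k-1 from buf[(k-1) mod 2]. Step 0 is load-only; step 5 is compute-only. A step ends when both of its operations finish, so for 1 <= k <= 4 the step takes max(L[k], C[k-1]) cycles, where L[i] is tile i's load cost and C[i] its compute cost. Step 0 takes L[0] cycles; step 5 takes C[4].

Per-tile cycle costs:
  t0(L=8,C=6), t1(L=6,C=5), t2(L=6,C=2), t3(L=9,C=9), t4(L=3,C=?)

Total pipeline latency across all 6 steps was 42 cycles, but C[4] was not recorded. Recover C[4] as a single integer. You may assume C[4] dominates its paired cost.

C[4] = 4

step 0 | dur = L[0]=8 = 8
step 1 | dur = max(L[1]=6, C[0]=6) = 6
step 2 | dur = max(L[2]=6, C[1]=5) = 6
step 3 | dur = max(L[3]=9, C[2]=2) = 9
step 4 | dur = max(L[4]=3, C[3]=9) = 9
step 5 | dur = C[4]=? = C[4]  (unknown; binding)
sum of known step durations = 38
dur[5] = total - known = 42 - 38 = 4
C[4] is the binding max in step 5, so C[4] = dur[5] = 4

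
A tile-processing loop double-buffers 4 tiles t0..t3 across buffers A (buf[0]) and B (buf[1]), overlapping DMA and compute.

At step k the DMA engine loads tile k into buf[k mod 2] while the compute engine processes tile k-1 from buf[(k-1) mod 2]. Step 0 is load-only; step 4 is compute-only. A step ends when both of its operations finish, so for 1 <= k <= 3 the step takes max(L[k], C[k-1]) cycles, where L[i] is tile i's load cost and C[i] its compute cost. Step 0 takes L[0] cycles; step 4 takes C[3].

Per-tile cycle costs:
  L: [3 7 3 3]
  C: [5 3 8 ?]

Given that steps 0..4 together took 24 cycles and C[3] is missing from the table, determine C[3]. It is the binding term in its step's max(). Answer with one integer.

step 0: dur = L[0]=3 = 3
step 1: dur = max(L[1]=7, C[0]=5) = 7
step 2: dur = max(L[2]=3, C[1]=3) = 3
step 3: dur = max(L[3]=3, C[2]=8) = 8
step 4: dur = C[3]=? = C[3]  (unknown; binding)
sum of known step durations = 21
dur[4] = total - known = 24 - 21 = 3
C[3] is the binding max in step 4, so C[3] = dur[4] = 3

C[3] = 3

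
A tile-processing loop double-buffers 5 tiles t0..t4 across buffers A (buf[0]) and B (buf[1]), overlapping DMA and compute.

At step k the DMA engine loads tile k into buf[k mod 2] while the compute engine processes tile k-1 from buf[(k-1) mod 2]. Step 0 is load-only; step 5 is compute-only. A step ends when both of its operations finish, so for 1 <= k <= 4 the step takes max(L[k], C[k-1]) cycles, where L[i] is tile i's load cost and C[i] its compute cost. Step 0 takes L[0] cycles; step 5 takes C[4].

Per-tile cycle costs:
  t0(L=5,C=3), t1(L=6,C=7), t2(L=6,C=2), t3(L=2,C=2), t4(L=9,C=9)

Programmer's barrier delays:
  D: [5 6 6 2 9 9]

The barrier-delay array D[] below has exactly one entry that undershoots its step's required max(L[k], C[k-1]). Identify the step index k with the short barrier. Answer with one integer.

[0] required=L[0]=5=5 vs D=5 ok
[1] required=max(L[1]=6,C[0]=3)=6 vs D=6 ok
[2] required=max(L[2]=6,C[1]=7)=7 vs D=6 SHORT
[3] required=max(L[3]=2,C[2]=2)=2 vs D=2 ok
[4] required=max(L[4]=9,C[3]=2)=9 vs D=9 ok
[5] required=C[4]=9=9 vs D=9 ok

hazard at step 2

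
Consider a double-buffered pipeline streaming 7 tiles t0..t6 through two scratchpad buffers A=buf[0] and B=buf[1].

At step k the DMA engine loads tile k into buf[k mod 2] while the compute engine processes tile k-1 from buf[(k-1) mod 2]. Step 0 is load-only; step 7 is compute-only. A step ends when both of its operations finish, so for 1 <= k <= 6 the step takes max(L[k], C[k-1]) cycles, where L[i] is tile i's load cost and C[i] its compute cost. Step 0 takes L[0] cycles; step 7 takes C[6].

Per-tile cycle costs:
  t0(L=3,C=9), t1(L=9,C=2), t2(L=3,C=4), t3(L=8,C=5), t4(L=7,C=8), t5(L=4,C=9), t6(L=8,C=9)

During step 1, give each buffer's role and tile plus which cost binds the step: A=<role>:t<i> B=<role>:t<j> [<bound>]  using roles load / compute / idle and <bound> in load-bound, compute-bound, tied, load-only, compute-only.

[0] DMA t0→A (3c) ∥ CU idle ⇒ 3c, clock 3
[1] DMA t1→B (9c) ∥ CU A:t0 (9c) ⇒ 9c, clock 12
[2] DMA t2→A (3c) ∥ CU B:t1 (2c) ⇒ 3c, clock 15
[3] DMA t3→B (8c) ∥ CU A:t2 (4c) ⇒ 8c, clock 23
[4] DMA t4→A (7c) ∥ CU B:t3 (5c) ⇒ 7c, clock 30
[5] DMA t5→B (4c) ∥ CU A:t4 (8c) ⇒ 8c, clock 38
[6] DMA t6→A (8c) ∥ CU B:t5 (9c) ⇒ 9c, clock 47
[7] DMA idle ∥ CU A:t6 (9c) ⇒ 9c, clock 56

step 1: A=compute:t0 B=load:t1 [tied]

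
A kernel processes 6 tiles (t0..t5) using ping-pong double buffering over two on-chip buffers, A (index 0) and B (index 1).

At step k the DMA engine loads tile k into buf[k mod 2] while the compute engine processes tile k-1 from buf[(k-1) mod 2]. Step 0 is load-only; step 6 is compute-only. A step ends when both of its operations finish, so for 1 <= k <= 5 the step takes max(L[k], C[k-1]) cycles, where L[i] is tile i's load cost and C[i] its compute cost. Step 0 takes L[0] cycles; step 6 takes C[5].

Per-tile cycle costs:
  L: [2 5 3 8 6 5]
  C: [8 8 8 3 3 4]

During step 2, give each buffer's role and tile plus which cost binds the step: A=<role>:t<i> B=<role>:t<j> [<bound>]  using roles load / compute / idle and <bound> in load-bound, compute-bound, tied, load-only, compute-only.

step 2: A=load:t2 B=compute:t1 [compute-bound]

  0. 2=2c; end=2; A:t0 B:-
  1. max(5,8)=8c; end=10; A:t0 B:t1
  2. max(3,8)=8c; end=18; A:t2 B:t1
  3. max(8,8)=8c; end=26; A:t2 B:t3
  4. max(6,3)=6c; end=32; A:t4 B:t3
  5. max(5,3)=5c; end=37; A:t4 B:t5
  6. 4=4c; end=41; A:t4 B:t5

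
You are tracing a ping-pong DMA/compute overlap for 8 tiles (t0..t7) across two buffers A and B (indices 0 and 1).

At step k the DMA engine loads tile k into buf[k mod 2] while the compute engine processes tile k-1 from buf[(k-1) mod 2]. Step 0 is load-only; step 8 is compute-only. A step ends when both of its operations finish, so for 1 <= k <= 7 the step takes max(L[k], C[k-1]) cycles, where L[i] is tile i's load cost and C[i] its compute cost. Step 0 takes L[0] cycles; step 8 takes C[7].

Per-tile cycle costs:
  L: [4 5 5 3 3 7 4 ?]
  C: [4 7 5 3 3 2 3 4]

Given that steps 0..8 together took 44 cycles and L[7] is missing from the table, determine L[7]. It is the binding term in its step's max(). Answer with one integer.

L[7] = 5

step 0 → dur = L[0]=4 = 4
step 1 → dur = max(L[1]=5, C[0]=4) = 5
step 2 → dur = max(L[2]=5, C[1]=7) = 7
step 3 → dur = max(L[3]=3, C[2]=5) = 5
step 4 → dur = max(L[4]=3, C[3]=3) = 3
step 5 → dur = max(L[5]=7, C[4]=3) = 7
step 6 → dur = max(L[6]=4, C[5]=2) = 4
step 7 → dur = max(L[7]=?, C[6]=3) = L[7]  (unknown; binding)
step 8 → dur = C[7]=4 = 4
sum of known step durations = 39
dur[7] = total - known = 44 - 39 = 5
L[7] is the binding max in step 7, so L[7] = dur[7] = 5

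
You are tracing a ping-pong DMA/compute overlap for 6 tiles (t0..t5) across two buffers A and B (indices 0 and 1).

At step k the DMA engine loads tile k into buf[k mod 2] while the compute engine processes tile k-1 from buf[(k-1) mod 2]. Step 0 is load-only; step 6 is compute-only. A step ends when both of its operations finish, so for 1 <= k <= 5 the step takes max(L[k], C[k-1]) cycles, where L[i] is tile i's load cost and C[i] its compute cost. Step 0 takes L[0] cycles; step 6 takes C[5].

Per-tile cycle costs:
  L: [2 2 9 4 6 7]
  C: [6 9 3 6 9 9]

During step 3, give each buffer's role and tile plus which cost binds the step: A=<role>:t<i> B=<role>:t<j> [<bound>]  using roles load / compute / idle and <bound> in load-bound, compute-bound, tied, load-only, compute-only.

  0. 2=2c; end=2; A:t0 B:-
  1. max(2,6)=6c; end=8; A:t0 B:t1
  2. max(9,9)=9c; end=17; A:t2 B:t1
  3. max(4,3)=4c; end=21; A:t2 B:t3
  4. max(6,6)=6c; end=27; A:t4 B:t3
  5. max(7,9)=9c; end=36; A:t4 B:t5
  6. 9=9c; end=45; A:t4 B:t5

step 3: A=compute:t2 B=load:t3 [load-bound]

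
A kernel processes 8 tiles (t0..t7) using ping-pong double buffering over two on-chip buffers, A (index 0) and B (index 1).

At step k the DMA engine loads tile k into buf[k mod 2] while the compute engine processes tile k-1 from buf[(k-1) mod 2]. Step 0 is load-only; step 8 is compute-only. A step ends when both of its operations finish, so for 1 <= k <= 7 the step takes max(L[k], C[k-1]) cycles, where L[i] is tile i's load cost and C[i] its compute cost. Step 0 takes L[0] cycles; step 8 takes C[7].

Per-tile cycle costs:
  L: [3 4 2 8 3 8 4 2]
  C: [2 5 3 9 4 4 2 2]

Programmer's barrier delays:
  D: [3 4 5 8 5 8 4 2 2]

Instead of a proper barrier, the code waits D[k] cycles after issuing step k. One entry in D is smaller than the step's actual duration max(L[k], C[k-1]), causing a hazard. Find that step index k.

hazard at step 4

[0] required=L[0]=3=3 vs D=3 ok
[1] required=max(L[1]=4,C[0]=2)=4 vs D=4 ok
[2] required=max(L[2]=2,C[1]=5)=5 vs D=5 ok
[3] required=max(L[3]=8,C[2]=3)=8 vs D=8 ok
[4] required=max(L[4]=3,C[3]=9)=9 vs D=5 SHORT
[5] required=max(L[5]=8,C[4]=4)=8 vs D=8 ok
[6] required=max(L[6]=4,C[5]=4)=4 vs D=4 ok
[7] required=max(L[7]=2,C[6]=2)=2 vs D=2 ok
[8] required=C[7]=2=2 vs D=2 ok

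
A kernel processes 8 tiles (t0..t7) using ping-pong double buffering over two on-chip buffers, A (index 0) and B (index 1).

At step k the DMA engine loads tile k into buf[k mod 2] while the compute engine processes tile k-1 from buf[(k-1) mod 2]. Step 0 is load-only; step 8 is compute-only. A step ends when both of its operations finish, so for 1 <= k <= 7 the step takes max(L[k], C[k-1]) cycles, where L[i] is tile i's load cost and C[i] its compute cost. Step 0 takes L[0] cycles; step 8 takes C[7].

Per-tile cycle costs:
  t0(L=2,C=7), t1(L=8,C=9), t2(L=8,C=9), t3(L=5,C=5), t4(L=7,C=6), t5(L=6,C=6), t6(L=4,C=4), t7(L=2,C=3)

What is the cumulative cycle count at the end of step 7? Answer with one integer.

end_cycle[7] = 51

  0. 2=2c; end=2; A:t0 B:-
  1. max(8,7)=8c; end=10; A:t0 B:t1
  2. max(8,9)=9c; end=19; A:t2 B:t1
  3. max(5,9)=9c; end=28; A:t2 B:t3
  4. max(7,5)=7c; end=35; A:t4 B:t3
  5. max(6,6)=6c; end=41; A:t4 B:t5
  6. max(4,6)=6c; end=47; A:t6 B:t5
  7. max(2,4)=4c; end=51; A:t6 B:t7
  8. 3=3c; end=54; A:t6 B:t7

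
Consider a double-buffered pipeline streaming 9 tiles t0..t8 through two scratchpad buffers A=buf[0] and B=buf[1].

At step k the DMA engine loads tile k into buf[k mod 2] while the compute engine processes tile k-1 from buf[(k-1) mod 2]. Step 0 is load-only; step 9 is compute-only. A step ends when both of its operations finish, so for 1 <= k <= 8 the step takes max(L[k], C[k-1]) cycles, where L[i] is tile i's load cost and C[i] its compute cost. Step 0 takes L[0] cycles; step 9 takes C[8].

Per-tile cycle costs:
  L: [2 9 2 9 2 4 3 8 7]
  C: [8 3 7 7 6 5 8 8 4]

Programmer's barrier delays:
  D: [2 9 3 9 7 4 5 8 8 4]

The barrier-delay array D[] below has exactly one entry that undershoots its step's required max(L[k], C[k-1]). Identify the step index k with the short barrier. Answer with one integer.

[0] required=L[0]=2=2 vs D=2 ok
[1] required=max(L[1]=9,C[0]=8)=9 vs D=9 ok
[2] required=max(L[2]=2,C[1]=3)=3 vs D=3 ok
[3] required=max(L[3]=9,C[2]=7)=9 vs D=9 ok
[4] required=max(L[4]=2,C[3]=7)=7 vs D=7 ok
[5] required=max(L[5]=4,C[4]=6)=6 vs D=4 SHORT
[6] required=max(L[6]=3,C[5]=5)=5 vs D=5 ok
[7] required=max(L[7]=8,C[6]=8)=8 vs D=8 ok
[8] required=max(L[8]=7,C[7]=8)=8 vs D=8 ok
[9] required=C[8]=4=4 vs D=4 ok

hazard at step 5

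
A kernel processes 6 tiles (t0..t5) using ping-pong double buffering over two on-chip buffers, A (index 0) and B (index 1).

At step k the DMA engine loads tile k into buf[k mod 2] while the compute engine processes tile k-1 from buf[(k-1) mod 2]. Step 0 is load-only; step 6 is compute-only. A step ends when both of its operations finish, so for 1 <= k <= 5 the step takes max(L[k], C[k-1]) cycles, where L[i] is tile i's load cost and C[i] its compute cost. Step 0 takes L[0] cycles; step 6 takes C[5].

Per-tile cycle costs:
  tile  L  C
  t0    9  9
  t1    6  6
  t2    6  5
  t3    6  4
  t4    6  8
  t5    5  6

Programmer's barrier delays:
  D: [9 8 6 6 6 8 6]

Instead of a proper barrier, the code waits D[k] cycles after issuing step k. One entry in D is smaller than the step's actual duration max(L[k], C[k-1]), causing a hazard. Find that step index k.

step 0: need L[0]=9 = 9; D[0]=9 ok
step 1: need max(L[1]=6,C[0]=9) = 9; D[1]=8 SHORT
step 2: need max(L[2]=6,C[1]=6) = 6; D[2]=6 ok
step 3: need max(L[3]=6,C[2]=5) = 6; D[3]=6 ok
step 4: need max(L[4]=6,C[3]=4) = 6; D[4]=6 ok
step 5: need max(L[5]=5,C[4]=8) = 8; D[5]=8 ok
step 6: need C[5]=6 = 6; D[6]=6 ok

hazard at step 1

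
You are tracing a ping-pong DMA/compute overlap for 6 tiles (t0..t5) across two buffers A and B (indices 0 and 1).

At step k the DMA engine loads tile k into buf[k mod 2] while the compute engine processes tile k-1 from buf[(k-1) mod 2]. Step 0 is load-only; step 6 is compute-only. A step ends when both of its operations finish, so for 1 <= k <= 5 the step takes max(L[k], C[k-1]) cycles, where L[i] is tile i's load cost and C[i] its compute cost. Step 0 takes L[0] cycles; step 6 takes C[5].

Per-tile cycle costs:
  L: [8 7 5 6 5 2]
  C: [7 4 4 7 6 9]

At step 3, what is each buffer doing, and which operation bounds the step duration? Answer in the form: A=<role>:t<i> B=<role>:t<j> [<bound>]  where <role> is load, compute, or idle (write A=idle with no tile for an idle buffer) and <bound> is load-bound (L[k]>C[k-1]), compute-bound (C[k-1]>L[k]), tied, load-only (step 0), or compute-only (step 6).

step 3: A=compute:t2 B=load:t3 [load-bound]

  0. 8=8c; end=8; A:t0 B:-
  1. max(7,7)=7c; end=15; A:t0 B:t1
  2. max(5,4)=5c; end=20; A:t2 B:t1
  3. max(6,4)=6c; end=26; A:t2 B:t3
  4. max(5,7)=7c; end=33; A:t4 B:t3
  5. max(2,6)=6c; end=39; A:t4 B:t5
  6. 9=9c; end=48; A:t4 B:t5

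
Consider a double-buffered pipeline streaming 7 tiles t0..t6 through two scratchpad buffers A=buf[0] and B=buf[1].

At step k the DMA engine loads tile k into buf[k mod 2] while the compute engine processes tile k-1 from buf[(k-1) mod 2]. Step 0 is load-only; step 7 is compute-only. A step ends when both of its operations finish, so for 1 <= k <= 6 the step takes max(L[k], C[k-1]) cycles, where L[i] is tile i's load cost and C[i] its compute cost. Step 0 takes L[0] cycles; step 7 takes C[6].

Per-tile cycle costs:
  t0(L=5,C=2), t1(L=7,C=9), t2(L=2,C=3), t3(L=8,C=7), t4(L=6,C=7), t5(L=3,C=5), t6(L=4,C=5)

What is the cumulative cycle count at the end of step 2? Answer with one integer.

[0] DMA t0→A (5c) ∥ CU idle ⇒ 5c, clock 5
[1] DMA t1→B (7c) ∥ CU A:t0 (2c) ⇒ 7c, clock 12
[2] DMA t2→A (2c) ∥ CU B:t1 (9c) ⇒ 9c, clock 21
[3] DMA t3→B (8c) ∥ CU A:t2 (3c) ⇒ 8c, clock 29
[4] DMA t4→A (6c) ∥ CU B:t3 (7c) ⇒ 7c, clock 36
[5] DMA t5→B (3c) ∥ CU A:t4 (7c) ⇒ 7c, clock 43
[6] DMA t6→A (4c) ∥ CU B:t5 (5c) ⇒ 5c, clock 48
[7] DMA idle ∥ CU A:t6 (5c) ⇒ 5c, clock 53

end_cycle[2] = 21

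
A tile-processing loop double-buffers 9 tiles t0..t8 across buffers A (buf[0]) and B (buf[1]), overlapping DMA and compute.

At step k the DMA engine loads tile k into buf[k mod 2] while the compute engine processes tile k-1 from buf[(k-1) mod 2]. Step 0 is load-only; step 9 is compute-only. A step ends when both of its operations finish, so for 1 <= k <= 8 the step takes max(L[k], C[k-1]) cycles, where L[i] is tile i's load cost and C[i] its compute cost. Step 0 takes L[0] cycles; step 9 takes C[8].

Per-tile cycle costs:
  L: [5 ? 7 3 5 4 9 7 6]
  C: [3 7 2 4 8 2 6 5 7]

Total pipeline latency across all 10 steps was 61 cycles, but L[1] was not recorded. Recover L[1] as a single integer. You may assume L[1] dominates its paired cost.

L[1] = 4

step 0 = dur = L[0]=5 = 5
step 1 = dur = max(L[1]=?, C[0]=3) = L[1]  (unknown; binding)
step 2 = dur = max(L[2]=7, C[1]=7) = 7
step 3 = dur = max(L[3]=3, C[2]=2) = 3
step 4 = dur = max(L[4]=5, C[3]=4) = 5
step 5 = dur = max(L[5]=4, C[4]=8) = 8
step 6 = dur = max(L[6]=9, C[5]=2) = 9
step 7 = dur = max(L[7]=7, C[6]=6) = 7
step 8 = dur = max(L[8]=6, C[7]=5) = 6
step 9 = dur = C[8]=7 = 7
sum of known step durations = 57
dur[1] = total - known = 61 - 57 = 4
L[1] is the binding max in step 1, so L[1] = dur[1] = 4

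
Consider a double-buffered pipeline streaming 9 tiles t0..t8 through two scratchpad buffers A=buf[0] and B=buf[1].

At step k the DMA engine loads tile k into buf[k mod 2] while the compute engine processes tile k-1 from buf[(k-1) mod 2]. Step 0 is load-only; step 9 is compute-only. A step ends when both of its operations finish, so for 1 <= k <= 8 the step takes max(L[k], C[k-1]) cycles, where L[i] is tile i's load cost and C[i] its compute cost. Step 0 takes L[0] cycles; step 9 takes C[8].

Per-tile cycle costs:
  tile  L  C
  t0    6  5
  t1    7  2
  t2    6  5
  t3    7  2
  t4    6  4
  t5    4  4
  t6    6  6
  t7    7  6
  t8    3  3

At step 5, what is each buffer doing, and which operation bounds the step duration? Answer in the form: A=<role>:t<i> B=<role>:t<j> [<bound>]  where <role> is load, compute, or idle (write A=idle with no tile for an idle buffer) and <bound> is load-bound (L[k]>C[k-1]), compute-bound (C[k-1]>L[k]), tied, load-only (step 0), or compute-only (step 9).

step 5: A=compute:t4 B=load:t5 [tied]

[0] DMA t0→A (6c) ∥ CU idle ⇒ 6c, clock 6
[1] DMA t1→B (7c) ∥ CU A:t0 (5c) ⇒ 7c, clock 13
[2] DMA t2→A (6c) ∥ CU B:t1 (2c) ⇒ 6c, clock 19
[3] DMA t3→B (7c) ∥ CU A:t2 (5c) ⇒ 7c, clock 26
[4] DMA t4→A (6c) ∥ CU B:t3 (2c) ⇒ 6c, clock 32
[5] DMA t5→B (4c) ∥ CU A:t4 (4c) ⇒ 4c, clock 36
[6] DMA t6→A (6c) ∥ CU B:t5 (4c) ⇒ 6c, clock 42
[7] DMA t7→B (7c) ∥ CU A:t6 (6c) ⇒ 7c, clock 49
[8] DMA t8→A (3c) ∥ CU B:t7 (6c) ⇒ 6c, clock 55
[9] DMA idle ∥ CU A:t8 (3c) ⇒ 3c, clock 58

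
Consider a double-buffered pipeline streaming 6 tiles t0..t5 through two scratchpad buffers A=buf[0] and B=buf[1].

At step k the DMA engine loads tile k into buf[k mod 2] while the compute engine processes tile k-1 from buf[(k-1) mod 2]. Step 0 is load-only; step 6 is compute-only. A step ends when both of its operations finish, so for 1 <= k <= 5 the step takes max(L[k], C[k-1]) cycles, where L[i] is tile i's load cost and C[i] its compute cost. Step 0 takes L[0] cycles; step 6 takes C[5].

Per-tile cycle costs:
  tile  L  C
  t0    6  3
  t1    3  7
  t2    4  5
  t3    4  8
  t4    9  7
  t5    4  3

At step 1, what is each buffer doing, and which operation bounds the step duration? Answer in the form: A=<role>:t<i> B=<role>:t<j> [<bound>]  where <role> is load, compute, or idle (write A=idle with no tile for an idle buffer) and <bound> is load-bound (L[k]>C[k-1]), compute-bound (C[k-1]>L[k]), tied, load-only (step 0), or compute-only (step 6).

step 0: L[0]=6 → dur=6, Σ=6 | A=load:t0 B=idle [load-only]
step 1: L[1]=3 C[0]=3 → dur=3, Σ=9 | A=compute:t0 B=load:t1 [tied]
step 2: L[2]=4 C[1]=7 → dur=7, Σ=16 | A=load:t2 B=compute:t1 [compute-bound]
step 3: L[3]=4 C[2]=5 → dur=5, Σ=21 | A=compute:t2 B=load:t3 [compute-bound]
step 4: L[4]=9 C[3]=8 → dur=9, Σ=30 | A=load:t4 B=compute:t3 [load-bound]
step 5: L[5]=4 C[4]=7 → dur=7, Σ=37 | A=compute:t4 B=load:t5 [compute-bound]
step 6: C[5]=3 → dur=3, Σ=40 | A=idle B=compute:t5 [compute-only]

step 1: A=compute:t0 B=load:t1 [tied]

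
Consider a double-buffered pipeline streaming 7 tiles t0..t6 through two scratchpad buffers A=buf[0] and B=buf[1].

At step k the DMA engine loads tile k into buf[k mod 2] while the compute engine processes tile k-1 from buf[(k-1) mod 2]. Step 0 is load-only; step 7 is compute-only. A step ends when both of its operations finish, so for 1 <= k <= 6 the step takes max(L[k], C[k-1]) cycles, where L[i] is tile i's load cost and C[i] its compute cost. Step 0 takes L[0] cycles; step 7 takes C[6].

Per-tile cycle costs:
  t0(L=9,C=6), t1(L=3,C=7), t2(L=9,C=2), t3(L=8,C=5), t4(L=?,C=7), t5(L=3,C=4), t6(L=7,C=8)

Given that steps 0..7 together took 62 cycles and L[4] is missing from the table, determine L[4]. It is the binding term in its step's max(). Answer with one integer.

L[4] = 8

step 0 | dur = L[0]=9 = 9
step 1 | dur = max(L[1]=3, C[0]=6) = 6
step 2 | dur = max(L[2]=9, C[1]=7) = 9
step 3 | dur = max(L[3]=8, C[2]=2) = 8
step 4 | dur = max(L[4]=?, C[3]=5) = L[4]  (unknown; binding)
step 5 | dur = max(L[5]=3, C[4]=7) = 7
step 6 | dur = max(L[6]=7, C[5]=4) = 7
step 7 | dur = C[6]=8 = 8
sum of known step durations = 54
dur[4] = total - known = 62 - 54 = 8
L[4] is the binding max in step 4, so L[4] = dur[4] = 8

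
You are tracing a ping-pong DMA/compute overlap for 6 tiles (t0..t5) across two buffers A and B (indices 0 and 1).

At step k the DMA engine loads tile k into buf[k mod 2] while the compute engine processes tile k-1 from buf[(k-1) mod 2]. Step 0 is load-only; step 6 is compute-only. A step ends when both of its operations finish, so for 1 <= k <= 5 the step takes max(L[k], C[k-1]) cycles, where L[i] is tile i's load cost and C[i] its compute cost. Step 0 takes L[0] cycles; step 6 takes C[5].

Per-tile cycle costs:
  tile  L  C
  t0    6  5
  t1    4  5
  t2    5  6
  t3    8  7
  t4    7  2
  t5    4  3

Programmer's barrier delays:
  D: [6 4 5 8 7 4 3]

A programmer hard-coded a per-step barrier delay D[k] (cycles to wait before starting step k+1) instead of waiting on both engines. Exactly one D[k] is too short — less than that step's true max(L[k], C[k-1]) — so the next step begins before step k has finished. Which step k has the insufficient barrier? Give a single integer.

hazard at step 1

k=0 barrier L[0]=6→6c, D[0]=6 ok
k=1 barrier max(L[1]=4,C[0]=5)→5c, D[1]=4 SHORT
k=2 barrier max(L[2]=5,C[1]=5)→5c, D[2]=5 ok
k=3 barrier max(L[3]=8,C[2]=6)→8c, D[3]=8 ok
k=4 barrier max(L[4]=7,C[3]=7)→7c, D[4]=7 ok
k=5 barrier max(L[5]=4,C[4]=2)→4c, D[5]=4 ok
k=6 barrier C[5]=3→3c, D[6]=3 ok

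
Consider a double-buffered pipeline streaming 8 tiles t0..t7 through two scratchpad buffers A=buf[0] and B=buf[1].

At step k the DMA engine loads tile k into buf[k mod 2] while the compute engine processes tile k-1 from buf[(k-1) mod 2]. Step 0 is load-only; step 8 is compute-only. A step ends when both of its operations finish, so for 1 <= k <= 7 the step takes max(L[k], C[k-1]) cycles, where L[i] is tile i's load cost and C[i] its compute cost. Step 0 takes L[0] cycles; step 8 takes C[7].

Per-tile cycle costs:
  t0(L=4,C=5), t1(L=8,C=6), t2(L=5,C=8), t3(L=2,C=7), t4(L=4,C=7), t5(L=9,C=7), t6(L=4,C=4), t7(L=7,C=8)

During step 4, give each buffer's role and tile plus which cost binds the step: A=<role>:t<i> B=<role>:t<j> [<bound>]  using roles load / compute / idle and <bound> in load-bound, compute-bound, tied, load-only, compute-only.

step 4: A=load:t4 B=compute:t3 [compute-bound]

  0. 4=4c; end=4; A:t0 B:-
  1. max(8,5)=8c; end=12; A:t0 B:t1
  2. max(5,6)=6c; end=18; A:t2 B:t1
  3. max(2,8)=8c; end=26; A:t2 B:t3
  4. max(4,7)=7c; end=33; A:t4 B:t3
  5. max(9,7)=9c; end=42; A:t4 B:t5
  6. max(4,7)=7c; end=49; A:t6 B:t5
  7. max(7,4)=7c; end=56; A:t6 B:t7
  8. 8=8c; end=64; A:t6 B:t7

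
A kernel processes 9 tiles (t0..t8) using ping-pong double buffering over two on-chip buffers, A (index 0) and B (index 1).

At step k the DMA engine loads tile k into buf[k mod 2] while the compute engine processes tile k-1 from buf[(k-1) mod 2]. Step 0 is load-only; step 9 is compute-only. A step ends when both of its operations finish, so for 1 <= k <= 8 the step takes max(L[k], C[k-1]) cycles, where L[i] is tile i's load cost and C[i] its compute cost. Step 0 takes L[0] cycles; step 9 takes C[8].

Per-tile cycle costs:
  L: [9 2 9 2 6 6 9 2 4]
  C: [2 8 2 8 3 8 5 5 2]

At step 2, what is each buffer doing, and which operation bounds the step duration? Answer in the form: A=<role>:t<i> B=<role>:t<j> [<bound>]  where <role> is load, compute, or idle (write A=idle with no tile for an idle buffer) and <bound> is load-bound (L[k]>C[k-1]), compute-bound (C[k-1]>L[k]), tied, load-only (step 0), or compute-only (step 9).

step 2: A=load:t2 B=compute:t1 [load-bound]

step 0: L[0]=9 → dur=9, Σ=9 | A=load:t0 B=idle [load-only]
step 1: L[1]=2 C[0]=2 → dur=2, Σ=11 | A=compute:t0 B=load:t1 [tied]
step 2: L[2]=9 C[1]=8 → dur=9, Σ=20 | A=load:t2 B=compute:t1 [load-bound]
step 3: L[3]=2 C[2]=2 → dur=2, Σ=22 | A=compute:t2 B=load:t3 [tied]
step 4: L[4]=6 C[3]=8 → dur=8, Σ=30 | A=load:t4 B=compute:t3 [compute-bound]
step 5: L[5]=6 C[4]=3 → dur=6, Σ=36 | A=compute:t4 B=load:t5 [load-bound]
step 6: L[6]=9 C[5]=8 → dur=9, Σ=45 | A=load:t6 B=compute:t5 [load-bound]
step 7: L[7]=2 C[6]=5 → dur=5, Σ=50 | A=compute:t6 B=load:t7 [compute-bound]
step 8: L[8]=4 C[7]=5 → dur=5, Σ=55 | A=load:t8 B=compute:t7 [compute-bound]
step 9: C[8]=2 → dur=2, Σ=57 | A=compute:t8 B=idle [compute-only]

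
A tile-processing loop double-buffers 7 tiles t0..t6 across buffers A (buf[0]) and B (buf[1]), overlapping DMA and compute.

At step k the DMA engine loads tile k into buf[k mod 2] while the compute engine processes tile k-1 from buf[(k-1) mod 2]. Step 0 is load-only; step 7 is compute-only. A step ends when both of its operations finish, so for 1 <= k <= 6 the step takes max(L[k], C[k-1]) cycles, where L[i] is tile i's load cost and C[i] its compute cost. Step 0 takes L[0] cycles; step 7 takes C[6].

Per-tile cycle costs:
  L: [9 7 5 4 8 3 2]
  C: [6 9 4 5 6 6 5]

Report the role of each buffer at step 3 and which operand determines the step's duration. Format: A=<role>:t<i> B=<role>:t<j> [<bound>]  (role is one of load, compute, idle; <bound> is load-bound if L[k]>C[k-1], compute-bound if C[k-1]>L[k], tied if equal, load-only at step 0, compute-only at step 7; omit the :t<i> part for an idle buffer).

step 3: A=compute:t2 B=load:t3 [tied]

k=0 load=t0/9c comp=- wait=9 total=9
k=1 load=t1/7c comp=t0/6c wait=7 total=16
k=2 load=t2/5c comp=t1/9c wait=9 total=25
k=3 load=t3/4c comp=t2/4c wait=4 total=29
k=4 load=t4/8c comp=t3/5c wait=8 total=37
k=5 load=t5/3c comp=t4/6c wait=6 total=43
k=6 load=t6/2c comp=t5/6c wait=6 total=49
k=7 load=- comp=t6/5c wait=5 total=54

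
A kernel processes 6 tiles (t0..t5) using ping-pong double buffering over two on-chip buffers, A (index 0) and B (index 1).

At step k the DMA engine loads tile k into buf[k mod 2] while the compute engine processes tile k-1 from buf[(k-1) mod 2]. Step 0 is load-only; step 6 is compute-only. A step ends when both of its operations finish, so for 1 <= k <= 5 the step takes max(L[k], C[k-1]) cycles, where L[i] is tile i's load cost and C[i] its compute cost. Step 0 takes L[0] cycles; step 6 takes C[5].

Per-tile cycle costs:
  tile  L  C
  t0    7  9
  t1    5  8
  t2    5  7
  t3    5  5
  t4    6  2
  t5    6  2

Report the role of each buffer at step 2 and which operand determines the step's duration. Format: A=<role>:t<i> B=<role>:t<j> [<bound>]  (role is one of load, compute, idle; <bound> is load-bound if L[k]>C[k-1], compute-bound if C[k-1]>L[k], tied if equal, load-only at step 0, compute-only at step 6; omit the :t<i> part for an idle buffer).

[0] DMA t0→A (7c) ∥ CU idle ⇒ 7c, clock 7
[1] DMA t1→B (5c) ∥ CU A:t0 (9c) ⇒ 9c, clock 16
[2] DMA t2→A (5c) ∥ CU B:t1 (8c) ⇒ 8c, clock 24
[3] DMA t3→B (5c) ∥ CU A:t2 (7c) ⇒ 7c, clock 31
[4] DMA t4→A (6c) ∥ CU B:t3 (5c) ⇒ 6c, clock 37
[5] DMA t5→B (6c) ∥ CU A:t4 (2c) ⇒ 6c, clock 43
[6] DMA idle ∥ CU B:t5 (2c) ⇒ 2c, clock 45

step 2: A=load:t2 B=compute:t1 [compute-bound]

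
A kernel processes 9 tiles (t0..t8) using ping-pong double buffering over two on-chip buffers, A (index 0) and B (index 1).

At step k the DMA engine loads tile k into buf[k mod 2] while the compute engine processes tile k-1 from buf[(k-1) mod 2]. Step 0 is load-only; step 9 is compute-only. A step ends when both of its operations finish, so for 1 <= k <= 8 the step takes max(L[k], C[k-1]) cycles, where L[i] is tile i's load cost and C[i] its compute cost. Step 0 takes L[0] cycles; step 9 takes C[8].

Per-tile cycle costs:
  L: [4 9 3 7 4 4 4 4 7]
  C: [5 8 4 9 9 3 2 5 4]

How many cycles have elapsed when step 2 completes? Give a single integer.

end_cycle[2] = 21

  0. 4=4c; end=4; A:t0 B:-
  1. max(9,5)=9c; end=13; A:t0 B:t1
  2. max(3,8)=8c; end=21; A:t2 B:t1
  3. max(7,4)=7c; end=28; A:t2 B:t3
  4. max(4,9)=9c; end=37; A:t4 B:t3
  5. max(4,9)=9c; end=46; A:t4 B:t5
  6. max(4,3)=4c; end=50; A:t6 B:t5
  7. max(4,2)=4c; end=54; A:t6 B:t7
  8. max(7,5)=7c; end=61; A:t8 B:t7
  9. 4=4c; end=65; A:t8 B:t7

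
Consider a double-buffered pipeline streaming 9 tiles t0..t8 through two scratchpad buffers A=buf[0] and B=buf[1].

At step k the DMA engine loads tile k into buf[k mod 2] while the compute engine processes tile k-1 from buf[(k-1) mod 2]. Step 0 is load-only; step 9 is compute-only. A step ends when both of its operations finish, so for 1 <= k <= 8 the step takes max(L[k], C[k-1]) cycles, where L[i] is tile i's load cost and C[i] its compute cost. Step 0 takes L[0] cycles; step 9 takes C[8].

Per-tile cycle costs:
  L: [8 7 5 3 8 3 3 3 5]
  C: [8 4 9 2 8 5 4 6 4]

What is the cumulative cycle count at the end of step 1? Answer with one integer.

  0. 8=8c; end=8; A:t0 B:-
  1. max(7,8)=8c; end=16; A:t0 B:t1
  2. max(5,4)=5c; end=21; A:t2 B:t1
  3. max(3,9)=9c; end=30; A:t2 B:t3
  4. max(8,2)=8c; end=38; A:t4 B:t3
  5. max(3,8)=8c; end=46; A:t4 B:t5
  6. max(3,5)=5c; end=51; A:t6 B:t5
  7. max(3,4)=4c; end=55; A:t6 B:t7
  8. max(5,6)=6c; end=61; A:t8 B:t7
  9. 4=4c; end=65; A:t8 B:t7

end_cycle[1] = 16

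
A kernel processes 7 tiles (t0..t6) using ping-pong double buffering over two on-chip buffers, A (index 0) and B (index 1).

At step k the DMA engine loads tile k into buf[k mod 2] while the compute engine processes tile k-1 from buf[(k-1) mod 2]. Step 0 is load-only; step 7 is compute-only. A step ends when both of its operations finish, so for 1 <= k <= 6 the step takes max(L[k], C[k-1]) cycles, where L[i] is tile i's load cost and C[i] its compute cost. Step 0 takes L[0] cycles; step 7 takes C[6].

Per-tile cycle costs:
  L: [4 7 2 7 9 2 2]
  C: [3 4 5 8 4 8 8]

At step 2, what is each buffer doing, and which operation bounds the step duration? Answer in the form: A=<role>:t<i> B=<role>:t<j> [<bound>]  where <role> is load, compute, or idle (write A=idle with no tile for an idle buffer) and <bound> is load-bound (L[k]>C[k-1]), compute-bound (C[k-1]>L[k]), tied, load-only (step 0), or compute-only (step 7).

step 2: A=load:t2 B=compute:t1 [compute-bound]

  0. 4=4c; end=4; A:t0 B:-
  1. max(7,3)=7c; end=11; A:t0 B:t1
  2. max(2,4)=4c; end=15; A:t2 B:t1
  3. max(7,5)=7c; end=22; A:t2 B:t3
  4. max(9,8)=9c; end=31; A:t4 B:t3
  5. max(2,4)=4c; end=35; A:t4 B:t5
  6. max(2,8)=8c; end=43; A:t6 B:t5
  7. 8=8c; end=51; A:t6 B:t5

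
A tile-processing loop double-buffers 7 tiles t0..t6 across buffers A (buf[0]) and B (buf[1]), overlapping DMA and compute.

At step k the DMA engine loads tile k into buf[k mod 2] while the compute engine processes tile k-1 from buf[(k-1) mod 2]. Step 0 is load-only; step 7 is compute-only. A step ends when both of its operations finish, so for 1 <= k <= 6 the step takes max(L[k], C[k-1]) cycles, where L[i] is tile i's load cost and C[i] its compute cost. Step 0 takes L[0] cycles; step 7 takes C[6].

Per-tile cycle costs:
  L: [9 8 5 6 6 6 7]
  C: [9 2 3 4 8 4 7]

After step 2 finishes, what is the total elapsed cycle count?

end_cycle[2] = 23

step 0: L[0]=9 → dur=9, Σ=9 | A=load:t0 B=idle [load-only]
step 1: L[1]=8 C[0]=9 → dur=9, Σ=18 | A=compute:t0 B=load:t1 [compute-bound]
step 2: L[2]=5 C[1]=2 → dur=5, Σ=23 | A=load:t2 B=compute:t1 [load-bound]
step 3: L[3]=6 C[2]=3 → dur=6, Σ=29 | A=compute:t2 B=load:t3 [load-bound]
step 4: L[4]=6 C[3]=4 → dur=6, Σ=35 | A=load:t4 B=compute:t3 [load-bound]
step 5: L[5]=6 C[4]=8 → dur=8, Σ=43 | A=compute:t4 B=load:t5 [compute-bound]
step 6: L[6]=7 C[5]=4 → dur=7, Σ=50 | A=load:t6 B=compute:t5 [load-bound]
step 7: C[6]=7 → dur=7, Σ=57 | A=compute:t6 B=idle [compute-only]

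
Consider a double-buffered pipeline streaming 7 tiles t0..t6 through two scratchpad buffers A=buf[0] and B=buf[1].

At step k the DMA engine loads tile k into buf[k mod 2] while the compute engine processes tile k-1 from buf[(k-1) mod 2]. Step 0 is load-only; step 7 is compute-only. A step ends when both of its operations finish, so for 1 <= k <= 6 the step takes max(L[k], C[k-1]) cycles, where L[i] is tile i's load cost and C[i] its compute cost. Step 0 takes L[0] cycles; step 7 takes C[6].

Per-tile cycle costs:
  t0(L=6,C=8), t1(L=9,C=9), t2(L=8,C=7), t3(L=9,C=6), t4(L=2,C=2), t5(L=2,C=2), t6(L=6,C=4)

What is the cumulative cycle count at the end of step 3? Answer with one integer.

end_cycle[3] = 33

step 0: L[0]=6 → dur=6, Σ=6 | A=load:t0 B=idle [load-only]
step 1: L[1]=9 C[0]=8 → dur=9, Σ=15 | A=compute:t0 B=load:t1 [load-bound]
step 2: L[2]=8 C[1]=9 → dur=9, Σ=24 | A=load:t2 B=compute:t1 [compute-bound]
step 3: L[3]=9 C[2]=7 → dur=9, Σ=33 | A=compute:t2 B=load:t3 [load-bound]
step 4: L[4]=2 C[3]=6 → dur=6, Σ=39 | A=load:t4 B=compute:t3 [compute-bound]
step 5: L[5]=2 C[4]=2 → dur=2, Σ=41 | A=compute:t4 B=load:t5 [tied]
step 6: L[6]=6 C[5]=2 → dur=6, Σ=47 | A=load:t6 B=compute:t5 [load-bound]
step 7: C[6]=4 → dur=4, Σ=51 | A=compute:t6 B=idle [compute-only]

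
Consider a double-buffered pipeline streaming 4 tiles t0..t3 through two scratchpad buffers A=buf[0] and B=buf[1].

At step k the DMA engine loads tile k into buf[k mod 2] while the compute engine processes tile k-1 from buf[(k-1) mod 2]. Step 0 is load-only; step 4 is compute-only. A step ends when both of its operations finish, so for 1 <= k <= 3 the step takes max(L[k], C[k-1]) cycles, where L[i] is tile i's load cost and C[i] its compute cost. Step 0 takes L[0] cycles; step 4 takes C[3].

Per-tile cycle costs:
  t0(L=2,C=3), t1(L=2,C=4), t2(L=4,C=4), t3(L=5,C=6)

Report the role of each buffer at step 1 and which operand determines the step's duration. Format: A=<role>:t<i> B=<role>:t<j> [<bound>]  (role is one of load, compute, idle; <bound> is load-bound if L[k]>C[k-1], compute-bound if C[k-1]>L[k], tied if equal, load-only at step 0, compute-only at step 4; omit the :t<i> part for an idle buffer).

step 1: A=compute:t0 B=load:t1 [compute-bound]

[0] DMA t0→A (2c) ∥ CU idle ⇒ 2c, clock 2
[1] DMA t1→B (2c) ∥ CU A:t0 (3c) ⇒ 3c, clock 5
[2] DMA t2→A (4c) ∥ CU B:t1 (4c) ⇒ 4c, clock 9
[3] DMA t3→B (5c) ∥ CU A:t2 (4c) ⇒ 5c, clock 14
[4] DMA idle ∥ CU B:t3 (6c) ⇒ 6c, clock 20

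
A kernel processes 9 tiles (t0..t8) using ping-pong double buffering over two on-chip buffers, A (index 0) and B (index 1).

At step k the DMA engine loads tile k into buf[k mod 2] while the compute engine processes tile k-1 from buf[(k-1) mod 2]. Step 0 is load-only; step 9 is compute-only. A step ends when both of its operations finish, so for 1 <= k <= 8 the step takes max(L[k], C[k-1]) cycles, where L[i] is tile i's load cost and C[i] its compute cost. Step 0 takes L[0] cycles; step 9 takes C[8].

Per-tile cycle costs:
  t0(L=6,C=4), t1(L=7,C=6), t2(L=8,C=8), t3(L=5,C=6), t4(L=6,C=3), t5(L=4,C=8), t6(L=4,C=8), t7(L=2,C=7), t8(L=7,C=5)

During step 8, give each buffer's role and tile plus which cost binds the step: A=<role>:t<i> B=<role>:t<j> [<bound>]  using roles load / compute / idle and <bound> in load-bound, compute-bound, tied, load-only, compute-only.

k=0 load=t0/6c comp=- wait=6 total=6
k=1 load=t1/7c comp=t0/4c wait=7 total=13
k=2 load=t2/8c comp=t1/6c wait=8 total=21
k=3 load=t3/5c comp=t2/8c wait=8 total=29
k=4 load=t4/6c comp=t3/6c wait=6 total=35
k=5 load=t5/4c comp=t4/3c wait=4 total=39
k=6 load=t6/4c comp=t5/8c wait=8 total=47
k=7 load=t7/2c comp=t6/8c wait=8 total=55
k=8 load=t8/7c comp=t7/7c wait=7 total=62
k=9 load=- comp=t8/5c wait=5 total=67

step 8: A=load:t8 B=compute:t7 [tied]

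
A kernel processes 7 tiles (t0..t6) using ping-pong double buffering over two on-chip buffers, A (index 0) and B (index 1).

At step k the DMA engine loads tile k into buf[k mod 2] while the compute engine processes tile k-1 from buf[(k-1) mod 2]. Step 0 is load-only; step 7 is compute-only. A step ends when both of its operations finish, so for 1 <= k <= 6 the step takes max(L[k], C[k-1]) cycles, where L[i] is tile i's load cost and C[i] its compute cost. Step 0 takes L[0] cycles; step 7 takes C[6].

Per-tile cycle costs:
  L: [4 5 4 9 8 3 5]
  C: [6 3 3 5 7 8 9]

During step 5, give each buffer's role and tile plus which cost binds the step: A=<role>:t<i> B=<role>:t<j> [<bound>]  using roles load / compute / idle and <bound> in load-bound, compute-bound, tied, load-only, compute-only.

step 5: A=compute:t4 B=load:t5 [compute-bound]

k=0 load=t0/4c comp=- wait=4 total=4
k=1 load=t1/5c comp=t0/6c wait=6 total=10
k=2 load=t2/4c comp=t1/3c wait=4 total=14
k=3 load=t3/9c comp=t2/3c wait=9 total=23
k=4 load=t4/8c comp=t3/5c wait=8 total=31
k=5 load=t5/3c comp=t4/7c wait=7 total=38
k=6 load=t6/5c comp=t5/8c wait=8 total=46
k=7 load=- comp=t6/9c wait=9 total=55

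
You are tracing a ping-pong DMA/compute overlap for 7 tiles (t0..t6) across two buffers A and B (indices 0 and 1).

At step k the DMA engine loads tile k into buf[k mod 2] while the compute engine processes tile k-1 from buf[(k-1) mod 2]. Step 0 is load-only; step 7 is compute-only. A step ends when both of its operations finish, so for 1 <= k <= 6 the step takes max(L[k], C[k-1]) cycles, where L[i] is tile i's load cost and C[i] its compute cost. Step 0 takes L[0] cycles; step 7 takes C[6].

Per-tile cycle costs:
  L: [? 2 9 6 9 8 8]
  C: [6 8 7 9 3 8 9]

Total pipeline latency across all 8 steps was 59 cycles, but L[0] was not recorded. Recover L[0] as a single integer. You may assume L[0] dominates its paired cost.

step 0 → dur = L[0]=? = L[0]  (unknown; binding)
step 1 → dur = max(L[1]=2, C[0]=6) = 6
step 2 → dur = max(L[2]=9, C[1]=8) = 9
step 3 → dur = max(L[3]=6, C[2]=7) = 7
step 4 → dur = max(L[4]=9, C[3]=9) = 9
step 5 → dur = max(L[5]=8, C[4]=3) = 8
step 6 → dur = max(L[6]=8, C[5]=8) = 8
step 7 → dur = C[6]=9 = 9
sum of known step durations = 56
dur[0] = total - known = 59 - 56 = 3
L[0] is the binding max in step 0, so L[0] = dur[0] = 3

L[0] = 3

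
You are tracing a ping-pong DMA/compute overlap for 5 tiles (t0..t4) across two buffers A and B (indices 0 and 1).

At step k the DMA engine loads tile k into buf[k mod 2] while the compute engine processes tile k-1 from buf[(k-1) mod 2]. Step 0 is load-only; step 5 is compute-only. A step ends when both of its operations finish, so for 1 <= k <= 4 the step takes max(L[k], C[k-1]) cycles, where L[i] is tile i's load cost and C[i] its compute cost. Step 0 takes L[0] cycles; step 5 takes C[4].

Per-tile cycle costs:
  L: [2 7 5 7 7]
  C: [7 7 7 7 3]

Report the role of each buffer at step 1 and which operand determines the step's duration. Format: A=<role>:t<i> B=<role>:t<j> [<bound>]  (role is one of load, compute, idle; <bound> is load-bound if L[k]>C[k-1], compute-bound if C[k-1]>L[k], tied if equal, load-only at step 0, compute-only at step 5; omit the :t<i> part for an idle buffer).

step 0: L[0]=2 → dur=2, Σ=2 | A=load:t0 B=idle [load-only]
step 1: L[1]=7 C[0]=7 → dur=7, Σ=9 | A=compute:t0 B=load:t1 [tied]
step 2: L[2]=5 C[1]=7 → dur=7, Σ=16 | A=load:t2 B=compute:t1 [compute-bound]
step 3: L[3]=7 C[2]=7 → dur=7, Σ=23 | A=compute:t2 B=load:t3 [tied]
step 4: L[4]=7 C[3]=7 → dur=7, Σ=30 | A=load:t4 B=compute:t3 [tied]
step 5: C[4]=3 → dur=3, Σ=33 | A=compute:t4 B=idle [compute-only]

step 1: A=compute:t0 B=load:t1 [tied]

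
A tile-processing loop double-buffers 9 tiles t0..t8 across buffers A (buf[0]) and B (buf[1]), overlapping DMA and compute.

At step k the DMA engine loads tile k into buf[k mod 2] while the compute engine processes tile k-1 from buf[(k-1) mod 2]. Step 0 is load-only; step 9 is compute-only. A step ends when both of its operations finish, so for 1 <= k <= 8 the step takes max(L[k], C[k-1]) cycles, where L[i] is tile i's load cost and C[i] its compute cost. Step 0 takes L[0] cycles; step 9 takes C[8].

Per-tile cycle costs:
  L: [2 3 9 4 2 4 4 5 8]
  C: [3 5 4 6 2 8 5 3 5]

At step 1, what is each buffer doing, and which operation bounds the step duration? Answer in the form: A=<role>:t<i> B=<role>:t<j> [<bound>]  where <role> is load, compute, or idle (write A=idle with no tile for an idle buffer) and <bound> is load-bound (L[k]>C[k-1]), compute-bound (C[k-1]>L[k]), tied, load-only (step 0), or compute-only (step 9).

step 0: L[0]=2 → dur=2, Σ=2 | A=load:t0 B=idle [load-only]
step 1: L[1]=3 C[0]=3 → dur=3, Σ=5 | A=compute:t0 B=load:t1 [tied]
step 2: L[2]=9 C[1]=5 → dur=9, Σ=14 | A=load:t2 B=compute:t1 [load-bound]
step 3: L[3]=4 C[2]=4 → dur=4, Σ=18 | A=compute:t2 B=load:t3 [tied]
step 4: L[4]=2 C[3]=6 → dur=6, Σ=24 | A=load:t4 B=compute:t3 [compute-bound]
step 5: L[5]=4 C[4]=2 → dur=4, Σ=28 | A=compute:t4 B=load:t5 [load-bound]
step 6: L[6]=4 C[5]=8 → dur=8, Σ=36 | A=load:t6 B=compute:t5 [compute-bound]
step 7: L[7]=5 C[6]=5 → dur=5, Σ=41 | A=compute:t6 B=load:t7 [tied]
step 8: L[8]=8 C[7]=3 → dur=8, Σ=49 | A=load:t8 B=compute:t7 [load-bound]
step 9: C[8]=5 → dur=5, Σ=54 | A=compute:t8 B=idle [compute-only]

step 1: A=compute:t0 B=load:t1 [tied]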